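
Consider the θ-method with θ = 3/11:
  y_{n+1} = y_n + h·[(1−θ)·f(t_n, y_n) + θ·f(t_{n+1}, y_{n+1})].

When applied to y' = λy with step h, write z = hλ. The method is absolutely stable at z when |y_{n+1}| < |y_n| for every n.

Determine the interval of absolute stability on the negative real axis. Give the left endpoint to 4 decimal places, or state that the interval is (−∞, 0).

Test eqn y'=λy, z=hλ:
  y_{n+1} = y_n + z·[8/11·y_n + 3/11·y_{n+1}] ⇒ (1 − 3/11z)y_{n+1} = (1 + 8/11z)y_n
  Hence R(z) = (1 + 8/11z)/(1 − 3/11z).

Boundary: |R(x)|=1, x<0.
x=-1.63: |R|=0.1284
R=−1: 1+8/11x = −1+3/11x ⇒ -5/11x=2 ⇒ x=2/(-5/11)=-4.4000
Confirm numerically:
  x=-3.781: |R|=0.86148 <1
  x=-3.260: |R|=0.72570 <1
  x=-2.329: |R|=0.42431 <1
  x=-1.897: |R|=0.25019 <1
  x=-4.711: |R|=1.06187 >1
  x=-4.654: |R|=1.05088 >1
  x=-4.462: |R|=1.01271 >1
Interval (-4.4000, 0).

(-4.4000, 0).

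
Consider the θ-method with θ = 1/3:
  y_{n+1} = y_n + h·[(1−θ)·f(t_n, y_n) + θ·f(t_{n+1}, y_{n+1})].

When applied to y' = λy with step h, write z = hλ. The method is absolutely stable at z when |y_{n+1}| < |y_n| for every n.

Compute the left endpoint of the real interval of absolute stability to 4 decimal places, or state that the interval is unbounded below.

Test eqn y'=λy, z=hλ:
  y_{n+1} = y_n + z·[2/3·y_n + 1/3·y_{n+1}] ⇒ (1 − 1/3z)y_{n+1} = (1 + 2/3z)y_n
  so R(z) = (1 + 2/3z)/(1 − 1/3z).

Need |R(x)|<1, x<0.
x=-0.4: |R|=0.6471
R=−1: 1+2/3x = −1+1/3x ⇒ -1/3x=2 ⇒ x=2/(-1/3)=-6.0000
Confirm numerically:
  x=-5.644: |R|=0.95882 <1
  x=-5.606: |R|=0.95422 <1
  x=-5.153: |R|=0.89611 <1
  x=-6.372: |R|=1.03969 >1
  x=-6.061: |R|=1.00673 >1
Stable set (-6.0000, 0).

z* = -6.0000.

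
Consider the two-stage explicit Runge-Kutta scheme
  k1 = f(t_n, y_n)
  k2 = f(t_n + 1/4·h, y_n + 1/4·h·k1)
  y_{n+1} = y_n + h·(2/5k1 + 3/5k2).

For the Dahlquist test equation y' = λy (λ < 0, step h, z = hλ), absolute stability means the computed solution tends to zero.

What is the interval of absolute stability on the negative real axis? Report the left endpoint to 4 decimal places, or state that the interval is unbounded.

(-6.6667, 0).

On y'=λy, z=hλ:
  k1=λy_n ⇒ h·k1=z·y_n;  k2=λ(1+1/4z)y_n ⇒ h·k2=z(1+1/4z)y_n
  y_{n+1}/y_n = 1 + 2/5z + 3/5z(1+1/4z) = 1 + z + 3/20z²
  Hence R(z) = 1 + z + 3/20z².

Find x<0 with |R(x)|<1.
x=-1.42: |R|=0.1175
R=1: x+3/20x²=0 ⇒ x=−20/3=-6.6667; min R=1−1/(4·3/20)=-0.6667>−1
Confirm numerically:
  x=-6.297: |R|=0.65083 <1
  x=-6.040: |R|=0.43224 <1
  x=-3.638: |R|=0.65274 <1
  x=-6.985: |R|=1.33353 >1
  x=-6.770: |R|=1.10493 >1
Stable set (-6.6667, 0).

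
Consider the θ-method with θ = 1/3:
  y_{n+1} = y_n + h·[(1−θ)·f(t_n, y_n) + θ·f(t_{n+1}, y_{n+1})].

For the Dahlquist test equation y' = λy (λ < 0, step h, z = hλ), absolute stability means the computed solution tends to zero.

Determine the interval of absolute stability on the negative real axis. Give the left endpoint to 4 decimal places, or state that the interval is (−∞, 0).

With y'=λy (z=hλ):
  y_{n+1} = y_n + z·[2/3·y_n + 1/3·y_{n+1}] ⇒ (1 − 1/3z)y_{n+1} = (1 + 2/3z)y_n
  so R(z) = (1 + 2/3z)/(1 − 1/3z).

Find x<0 with |R(x)|<1.
x=-0.52: |R|=0.5568
R=−1: 1+2/3x = −1+1/3x ⇒ -1/3x=2 ⇒ x=2/(-1/3)=-6.0000
Confirm numerically:
  x=-5.099: |R|=0.88875 <1
  x=-4.141: |R|=0.73967 <1
  x=-2.510: |R|=0.36661 <1
  x=-6.538: |R|=1.05641 >1
  x=-6.452: |R|=1.04782 >1
  x=-6.269: |R|=1.02902 >1
Interval (-6.0000, 0).

(-6.0000, 0).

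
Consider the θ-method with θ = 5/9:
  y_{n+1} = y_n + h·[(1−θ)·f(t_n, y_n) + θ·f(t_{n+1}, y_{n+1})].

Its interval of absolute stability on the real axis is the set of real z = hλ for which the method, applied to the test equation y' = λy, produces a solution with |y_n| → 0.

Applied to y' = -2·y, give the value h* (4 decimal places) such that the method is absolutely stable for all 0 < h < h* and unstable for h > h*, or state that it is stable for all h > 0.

interval (−∞, 0). Any h>0 works for λ=-2.

On y'=λy, z=hλ:
  y_{n+1} = y_n + z·[4/9·y_n + 5/9·y_{n+1}] ⇒ (1 − 5/9z)y_{n+1} = (1 + 4/9z)y_n
  Hence R(z) = (1 + 4/9z)/(1 − 5/9z).

Need |R(x)|<1, x<0.
x=-1.6: |R|=0.1529
x=-2: |R|=0.0526
x=-10: |R|=0.5254
x=-100: |R|=0.7682
θ=5/9≥1/2 ⇒ |1+4/9x|<|1−5/9x| ∀x<0 ⇒ unbounded interval.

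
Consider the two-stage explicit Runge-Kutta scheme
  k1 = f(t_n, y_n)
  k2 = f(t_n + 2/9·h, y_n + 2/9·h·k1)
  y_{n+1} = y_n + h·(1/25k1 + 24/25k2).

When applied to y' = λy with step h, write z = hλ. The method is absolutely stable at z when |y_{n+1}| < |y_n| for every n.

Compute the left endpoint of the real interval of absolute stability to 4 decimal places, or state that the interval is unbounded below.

z* = -4.6875.

On y'=λy, z=hλ:
  k1=λy_n ⇒ h·k1=z·y_n;  k2=λ(1+2/9z)y_n ⇒ h·k2=z(1+2/9z)y_n
  y_{n+1}/y_n = 1 + 1/25z + 24/25z(1+2/9z) = 1 + z + 16/75z²
  Hence R(z) = 1 + z + 16/75z².

Need |R(x)|<1, x<0.
x=-0.31: |R|=0.7105
R=1: x+16/75x²=0 ⇒ x=−75/16=-4.6875; min R=1−1/(4·16/75)=-0.1719>−1
Confirm numerically:
  x=-3.830: |R|=0.29937 <1
  x=-3.088: |R|=0.05371 <1
  x=-2.116: |R|=0.16081 <1
  x=-1.975: |R|=0.14287 <1
  x=-4.985: |R|=1.31638 >1
  x=-4.919: |R|=1.24293 >1
Interval (-4.6875, 0).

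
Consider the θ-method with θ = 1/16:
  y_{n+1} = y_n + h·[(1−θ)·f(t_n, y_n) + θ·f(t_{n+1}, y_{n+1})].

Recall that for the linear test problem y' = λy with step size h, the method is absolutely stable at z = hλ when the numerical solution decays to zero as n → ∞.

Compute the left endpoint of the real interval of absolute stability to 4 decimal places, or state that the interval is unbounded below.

z* = -2.2857.

On y'=λy, z=hλ:
  y_{n+1} = y_n + z·[15/16·y_n + 1/16·y_{n+1}] ⇒ (1 − 1/16z)y_{n+1} = (1 + 15/16z)y_n
  ⇒ R(z) = (1 + 15/16z)/(1 − 1/16z).

Need |R(x)|<1, x<0.
x=-1.58: |R|=0.4380
R=−1: 1+15/16x = −1+1/16x ⇒ -7/8x=2 ⇒ x=2/(-7/8)=-2.2857
Confirm numerically:
  x=-2.217: |R|=0.94719 <1
  x=-1.671: |R|=0.51299 <1
  x=-1.596: |R|=0.45124 <1
  x=-0.943: |R|=0.10948 <1
  x=-2.652: |R|=1.27493 >1
  x=-2.604: |R|=1.23952 >1
  x=-2.513: |R|=1.17188 >1
Interval (-2.2857, 0).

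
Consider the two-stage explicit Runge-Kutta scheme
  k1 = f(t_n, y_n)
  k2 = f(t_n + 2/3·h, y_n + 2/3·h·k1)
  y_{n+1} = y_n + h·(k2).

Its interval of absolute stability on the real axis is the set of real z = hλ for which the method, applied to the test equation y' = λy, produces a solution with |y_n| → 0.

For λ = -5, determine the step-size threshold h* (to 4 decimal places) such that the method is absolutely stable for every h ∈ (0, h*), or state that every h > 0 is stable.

Test eqn y'=λy, z=hλ:
  k1=λy_n ⇒ h·k1=z·y_n;  k2=λ(1+2/3z)y_n ⇒ h·k2=z(1+2/3z)y_n
  y_{n+1}/y_n = 1 + z(1+2/3z) = 1 + z + 2/3z²
  Hence R(z) = 1 + z + 2/3z².

Boundary: |R(x)|=1, x<0.
x=-1.04: |R|=0.6811
R=1: x+2/3x²=0 ⇒ x=−3/2=-1.5000; min R=1−1/(4·2/3)=0.6250>−1
Confirm numerically:
  x=-1.466: |R|=0.96677 <1
  x=-1.296: |R|=0.82374 <1
  x=-0.719: |R|=0.62564 <1
  x=-1.805: |R|=1.36702 >1
  x=-1.748: |R|=1.28900 >1
  x=-1.745: |R|=1.28502 >1
Stable set (-1.5000, 0).

(-1.5000,0); λ=-5 ⇒ h* = (3/2)/5 = 0.3000.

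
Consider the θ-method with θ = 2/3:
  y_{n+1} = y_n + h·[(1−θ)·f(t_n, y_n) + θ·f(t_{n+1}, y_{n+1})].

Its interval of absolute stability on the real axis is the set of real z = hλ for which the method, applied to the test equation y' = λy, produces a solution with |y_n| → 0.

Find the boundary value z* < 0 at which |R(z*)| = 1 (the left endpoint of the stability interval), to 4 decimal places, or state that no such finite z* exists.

unbounded; (−∞, 0).

Set f=λy, z=hλ:
  y_{n+1} = y_n + z·[1/3·y_n + 2/3·y_{n+1}] ⇒ (1 − 2/3z)y_{n+1} = (1 + 1/3z)y_n
  ⇒ R(z) = (1 + 1/3z)/(1 − 2/3z).

Need |R(x)|<1, x<0.
x=-0.65: |R|=0.5465
x=-2: |R|=0.1429
x=-10: |R|=0.3043
x=-100: |R|=0.4778
θ=2/3≥1/2 ⇒ |1+1/3x|<|1−2/3x| ∀x<0 ⇒ stable on all of ℝ⁻.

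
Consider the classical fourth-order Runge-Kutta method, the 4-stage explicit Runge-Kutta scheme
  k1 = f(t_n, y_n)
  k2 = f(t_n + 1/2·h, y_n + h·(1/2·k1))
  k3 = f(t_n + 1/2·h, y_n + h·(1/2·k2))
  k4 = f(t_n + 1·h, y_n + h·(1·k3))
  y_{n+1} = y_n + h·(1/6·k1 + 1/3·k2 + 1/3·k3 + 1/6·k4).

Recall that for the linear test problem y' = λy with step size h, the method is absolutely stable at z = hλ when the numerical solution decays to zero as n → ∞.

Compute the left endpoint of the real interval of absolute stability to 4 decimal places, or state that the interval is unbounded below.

left endpoint -2.7853.

Test eqn y'=λy, z=hλ:
  order 4, 4-stage ⇒ R(z)=1+z+z^2/2+z^3/6+z^4/24
  (e.g. R(-0.91)=0.40703, |R|=0.40703)

Boundary: |R(x)|=1, x<0.
x=-0.91: |R|=0.4070
|R(-2.42)|=0.5752 |R(-1.28)|=0.3015 |R(-0.57)|=0.5660
Bisect:
  x_lo=-3.6444 |R|=3.2791  x_hi=-0.3449 |R|=0.7083
  mid=-1.99464 |R|=0.33156 →hi
  mid=-2.81950 |R|=1.05280 →lo
  mid=-2.40707 |R|=0.56426 →hi
  mid=-2.61328 |R|=0.77016 →hi
  mid=-2.71639 |R|=0.90099 →hi
  mid=-2.76794 |R|=0.97416 →hi
  mid=-2.79372 |R|=1.01278 →lo
  mid=-2.78083 |R|=0.99329 →hi
  mid=-2.78728 |R|=1.00299 →lo
  ...
  [-2.78546,-2.78526] ⇒ x*=-2.7853
Interval (-2.7853, 0).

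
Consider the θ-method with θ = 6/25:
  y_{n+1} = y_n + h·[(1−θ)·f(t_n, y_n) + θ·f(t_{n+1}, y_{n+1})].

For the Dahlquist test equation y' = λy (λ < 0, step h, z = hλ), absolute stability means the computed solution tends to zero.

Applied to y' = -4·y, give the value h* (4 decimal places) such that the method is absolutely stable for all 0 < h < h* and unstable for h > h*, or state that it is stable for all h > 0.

Set f=λy, z=hλ:
  y_{n+1} = y_n + z·[19/25·y_n + 6/25·y_{n+1}] ⇒ (1 − 6/25z)y_{n+1} = (1 + 19/25z)y_n
  Hence R(z) = (1 + 19/25z)/(1 − 6/25z).

Need |R(x)|<1, x<0.
x=-1.77: |R|=0.2423
R=−1: 1+19/25x = −1+6/25x ⇒ -13/25x=2 ⇒ x=2/(-13/25)=-3.8462
Confirm numerically:
  x=-3.766: |R|=0.97811 <1
  x=-2.458: |R|=0.54599 <1
  x=-2.248: |R|=0.46020 <1
  x=-2.083: |R|=0.38874 <1
  x=-4.396: |R|=1.13913 >1
  x=-4.163: |R|=1.08242 >1
  x=-3.885: |R|=1.01045 >1
So |R|<1 on (-3.8462, 0).

(-3.8462,0); λ=-4 ⇒ h* = (50/13)/4 = 0.9615.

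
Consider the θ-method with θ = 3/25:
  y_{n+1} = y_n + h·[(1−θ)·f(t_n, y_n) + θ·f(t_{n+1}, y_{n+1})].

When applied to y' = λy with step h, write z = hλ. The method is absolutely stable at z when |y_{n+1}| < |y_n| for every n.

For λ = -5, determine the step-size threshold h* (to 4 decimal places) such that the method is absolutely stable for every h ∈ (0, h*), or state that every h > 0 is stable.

(-2.6316,0); λ=-5 ⇒ h* = (50/19)/5 = 0.5263.

Set f=λy, z=hλ:
  y_{n+1} = y_n + z·[22/25·y_n + 3/25·y_{n+1}] ⇒ (1 − 3/25z)y_{n+1} = (1 + 22/25z)y_n
  so R(z) = (1 + 22/25z)/(1 − 3/25z).

Need |R(x)|<1, x<0.
x=-0.32: |R|=0.6918
R=−1: 1+22/25x = −1+3/25x ⇒ -19/25x=2 ⇒ x=2/(-19/25)=-2.6316
Confirm numerically:
  x=-1.706: |R|=0.41610 <1
  x=-1.429: |R|=0.21982 <1
  x=-1.063: |R|=0.05726 <1
  x=-3.157: |R|=1.28961 >1
  x=-3.031: |R|=1.22260 >1
So |R|<1 on (-2.6316, 0).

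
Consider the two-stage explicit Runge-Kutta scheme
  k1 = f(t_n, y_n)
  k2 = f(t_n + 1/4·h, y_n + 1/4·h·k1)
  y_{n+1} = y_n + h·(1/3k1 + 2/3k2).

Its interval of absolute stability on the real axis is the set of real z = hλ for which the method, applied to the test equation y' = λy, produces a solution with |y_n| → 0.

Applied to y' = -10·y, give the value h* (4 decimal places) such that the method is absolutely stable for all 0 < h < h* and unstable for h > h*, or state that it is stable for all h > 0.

With y'=λy (z=hλ):
  k1=λy_n ⇒ h·k1=z·y_n;  k2=λ(1+1/4z)y_n ⇒ h·k2=z(1+1/4z)y_n
  y_{n+1}/y_n = 1 + 1/3z + 2/3z(1+1/4z) = 1 + z + 1/6z²
  ⇒ R(z) = 1 + z + 1/6z².

Solve |R(x)|<1 on ℝ⁻.
x=-0.52: |R|=0.5251
R=1: x+1/6x²=0 ⇒ x=−6=-6.0000; min R=1−1/(4·1/6)=-0.5000>−1
Confirm numerically:
  x=-3.461: |R|=0.46458 <1
  x=-3.093: |R|=0.49856 <1
  x=-2.766: |R|=0.49087 <1
  x=-6.560: |R|=1.61227 >1
  x=-6.539: |R|=1.58742 >1
So |R|<1 on (-6.0000, 0).

(-6.0000,0); λ=-10 ⇒ h* = (6)/10 = 0.6000.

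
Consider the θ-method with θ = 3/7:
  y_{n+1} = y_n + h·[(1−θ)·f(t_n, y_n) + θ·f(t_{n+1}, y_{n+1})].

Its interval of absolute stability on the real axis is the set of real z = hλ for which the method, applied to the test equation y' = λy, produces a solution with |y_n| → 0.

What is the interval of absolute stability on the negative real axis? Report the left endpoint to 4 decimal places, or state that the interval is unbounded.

(-14.0000, 0).

With y'=λy (z=hλ):
  y_{n+1} = y_n + z·[4/7·y_n + 3/7·y_{n+1}] ⇒ (1 − 3/7z)y_{n+1} = (1 + 4/7z)y_n
  ⇒ R(z) = (1 + 4/7z)/(1 − 3/7z).

Need |R(x)|<1, x<0.
x=-1.12: |R|=0.2432
R=−1: 1+4/7x = −1+3/7x ⇒ -1/7x=2 ⇒ x=2/(-1/7)=-14.0000
Confirm numerically:
  x=-13.353: |R|=0.98625 <1
  x=-12.445: |R|=0.96493 <1
  x=-12.342: |R|=0.96234 <1
  x=-8.741: |R|=0.84171 <1
  x=-14.507: |R|=1.01004 >1
  x=-14.452: |R|=1.00898 >1
So |R|<1 on (-14.0000, 0).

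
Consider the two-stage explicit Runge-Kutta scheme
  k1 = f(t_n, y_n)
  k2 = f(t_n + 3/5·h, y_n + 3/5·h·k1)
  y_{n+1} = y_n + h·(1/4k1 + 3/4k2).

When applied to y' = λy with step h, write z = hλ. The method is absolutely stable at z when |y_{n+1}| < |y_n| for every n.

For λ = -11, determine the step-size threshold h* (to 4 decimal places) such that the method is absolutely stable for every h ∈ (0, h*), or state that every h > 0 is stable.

(-2.2222,0); λ=-11 ⇒ h* = (20/9)/11 = 0.2020.

Test eqn y'=λy, z=hλ:
  k1=λy_n ⇒ h·k1=z·y_n;  k2=λ(1+3/5z)y_n ⇒ h·k2=z(1+3/5z)y_n
  y_{n+1}/y_n = 1 + 1/4z + 3/4z(1+3/5z) = 1 + z + 9/20z²
  so R(z) = 1 + z + 9/20z².

Need |R(x)|<1, x<0.
x=-0.38: |R|=0.6850
R=1: x+9/20x²=0 ⇒ x=−20/9=-2.2222; min R=1−1/(4·9/20)=0.4444>−1
Confirm numerically:
  x=-1.994: |R|=0.79522 <1
  x=-1.341: |R|=0.46823 <1
  x=-1.332: |R|=0.46640 <1
  x=-1.187: |R|=0.44704 <1
  x=-2.283: |R|=1.06244 >1
  x=-2.280: |R|=1.05928 >1
Interval (-2.2222, 0).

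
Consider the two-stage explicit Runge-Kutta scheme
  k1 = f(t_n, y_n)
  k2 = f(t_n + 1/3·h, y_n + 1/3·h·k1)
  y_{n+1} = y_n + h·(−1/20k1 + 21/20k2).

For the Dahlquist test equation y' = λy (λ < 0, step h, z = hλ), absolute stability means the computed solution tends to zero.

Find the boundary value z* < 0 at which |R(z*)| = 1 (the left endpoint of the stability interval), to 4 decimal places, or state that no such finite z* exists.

z* = -2.8571.

With y'=λy (z=hλ):
  k1=λy_n ⇒ h·k1=z·y_n;  k2=λ(1+1/3z)y_n ⇒ h·k2=z(1+1/3z)y_n
  y_{n+1}/y_n = 1 − 1/20z + 21/20z(1+1/3z) = 1 + z + 7/20z²
  Hence R(z) = 1 + z + 7/20z².

Find x<0 with |R(x)|<1.
x=-1.51: |R|=0.2880
R=1: x+7/20x²=0 ⇒ x=−20/7=-2.8571; min R=1−1/(4·7/20)=0.2857>−1
Confirm numerically:
  x=-2.411: |R|=0.62352 <1
  x=-2.296: |R|=0.54907 <1
  x=-1.238: |R|=0.29843 <1
  x=-3.235: |R|=1.42783 >1
  x=-3.193: |R|=1.37534 >1
So |R|<1 on (-2.8571, 0).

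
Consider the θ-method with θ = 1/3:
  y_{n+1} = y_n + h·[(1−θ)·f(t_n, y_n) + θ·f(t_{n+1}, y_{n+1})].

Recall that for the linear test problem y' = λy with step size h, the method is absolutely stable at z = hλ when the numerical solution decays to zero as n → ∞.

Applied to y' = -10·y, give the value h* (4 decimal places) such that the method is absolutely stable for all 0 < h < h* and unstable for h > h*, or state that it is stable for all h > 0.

(-6.0000,0); λ=-10 ⇒ h* = (6)/10 = 0.6000.

With y'=λy (z=hλ):
  y_{n+1} = y_n + z·[2/3·y_n + 1/3·y_{n+1}] ⇒ (1 − 1/3z)y_{n+1} = (1 + 2/3z)y_n
  R(z) = (1 + 2/3z)/(1 − 1/3z).

Solve |R(x)|<1 on ℝ⁻.
x=-1.26: |R|=0.1127
R=−1: 1+2/3x = −1+1/3x ⇒ -1/3x=2 ⇒ x=2/(-1/3)=-6.0000
Confirm numerically:
  x=-5.931: |R|=0.99227 <1
  x=-5.348: |R|=0.92190 <1
  x=-3.315: |R|=0.57482 <1
  x=-6.510: |R|=1.05363 >1
  x=-6.358: |R|=1.03826 >1
Stable set (-6.0000, 0).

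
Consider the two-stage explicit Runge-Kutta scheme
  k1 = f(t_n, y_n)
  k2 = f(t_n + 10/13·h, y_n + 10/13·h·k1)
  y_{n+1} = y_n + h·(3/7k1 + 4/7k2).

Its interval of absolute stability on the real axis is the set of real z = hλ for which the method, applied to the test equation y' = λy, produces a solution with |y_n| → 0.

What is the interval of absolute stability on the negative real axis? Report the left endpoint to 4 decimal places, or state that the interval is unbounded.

(-2.2750, 0).

Test eqn y'=λy, z=hλ:
  k1=λy_n ⇒ h·k1=z·y_n;  k2=λ(1+10/13z)y_n ⇒ h·k2=z(1+10/13z)y_n
  y_{n+1}/y_n = 1 + 3/7z + 4/7z(1+10/13z) = 1 + z + 40/91z²
  ⇒ R(z) = 1 + z + 40/91z².

Need |R(x)|<1, x<0.
x=-1.22: |R|=0.4342
R=1: x+40/91x²=0 ⇒ x=−91/40=-2.2750; min R=1−1/(4·40/91)=0.4313>−1
Confirm numerically:
  x=-1.723: |R|=0.58194 <1
  x=-1.441: |R|=0.47174 <1
  x=-1.002: |R|=0.43932 <1
  x=-2.789: |R|=1.63013 >1
  x=-2.355: |R|=1.08281 >1
So |R|<1 on (-2.2750, 0).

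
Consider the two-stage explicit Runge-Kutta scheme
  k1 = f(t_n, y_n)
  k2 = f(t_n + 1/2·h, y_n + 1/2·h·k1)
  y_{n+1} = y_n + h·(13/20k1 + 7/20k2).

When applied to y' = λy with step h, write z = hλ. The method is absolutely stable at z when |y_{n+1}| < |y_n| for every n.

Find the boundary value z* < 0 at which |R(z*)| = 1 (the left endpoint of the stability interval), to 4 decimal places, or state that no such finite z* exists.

Test eqn y'=λy, z=hλ:
  k1=λy_n ⇒ h·k1=z·y_n;  k2=λ(1+1/2z)y_n ⇒ h·k2=z(1+1/2z)y_n
  y_{n+1}/y_n = 1 + 13/20z + 7/20z(1+1/2z) = 1 + z + 7/40z²
  ⇒ R(z) = 1 + z + 7/40z².

Find x<0 with |R(x)|<1.
x=-1.48: |R|=0.0967
R=1: x+7/40x²=0 ⇒ x=−40/7=-5.7143; min R=1−1/(4·7/40)=-0.4286>−1
Confirm numerically:
  x=-4.016: |R|=0.19356 <1
  x=-3.000: |R|=0.42500 <1
  x=-2.877: |R|=0.42850 <1
  x=-2.614: |R|=0.41823 <1
  x=-6.192: |R|=1.51765 >1
  x=-6.099: |R|=1.41062 >1
So |R|<1 on (-5.7143, 0).

z* = -5.7143.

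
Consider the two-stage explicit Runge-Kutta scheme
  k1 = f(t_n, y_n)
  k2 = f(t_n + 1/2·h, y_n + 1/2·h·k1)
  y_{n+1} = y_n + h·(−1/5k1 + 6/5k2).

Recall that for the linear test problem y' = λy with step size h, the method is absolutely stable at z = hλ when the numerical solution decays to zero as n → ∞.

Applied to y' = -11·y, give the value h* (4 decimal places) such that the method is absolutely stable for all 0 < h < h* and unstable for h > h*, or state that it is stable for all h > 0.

(-1.6667,0); λ=-11 ⇒ h* = (5/3)/11 = 0.1515.

Set f=λy, z=hλ:
  k1=λy_n ⇒ h·k1=z·y_n;  k2=λ(1+1/2z)y_n ⇒ h·k2=z(1+1/2z)y_n
  y_{n+1}/y_n = 1 − 1/5z + 6/5z(1+1/2z) = 1 + z + 3/5z²
  ⇒ R(z) = 1 + z + 3/5z².

Find x<0 with |R(x)|<1.
x=-0.73: |R|=0.5897
R=1: x+3/5x²=0 ⇒ x=−5/3=-1.6667; min R=1−1/(4·3/5)=0.5833>−1
Confirm numerically:
  x=-1.201: |R|=0.66444 <1
  x=-1.067: |R|=0.61609 <1
  x=-0.941: |R|=0.59029 <1
  x=-0.736: |R|=0.58902 <1
  x=-1.812: |R|=1.15801 >1
  x=-1.735: |R|=1.07113 >1
  x=-1.715: |R|=1.04973 >1
Interval (-1.6667, 0).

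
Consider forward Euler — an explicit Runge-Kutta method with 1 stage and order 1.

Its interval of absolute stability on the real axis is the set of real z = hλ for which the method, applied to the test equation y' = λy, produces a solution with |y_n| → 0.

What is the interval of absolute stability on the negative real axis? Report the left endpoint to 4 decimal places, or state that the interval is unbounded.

Set f=λy, z=hλ:
  order 1, 1-stage ⇒ R(z)=1+z
  (e.g. R(-1.55)=-0.55000, |R|=0.55000)

Find x<0 with |R(x)|<1.
x=-1.55: |R|=0.5500
|R(-0.84)|=0.1600 |R(-0.81)|=0.1900
Bisect:
  x_lo=-2.6593 |R|=1.6593  x_hi=-0.3369 |R|=0.6631
  mid=-1.49810 |R|=0.49810 →hi
  mid=-2.07871 |R|=1.07871 →lo
  mid=-1.78840 |R|=0.78840 →hi
  mid=-1.93356 |R|=0.93356 →hi
  mid=-2.00613 |R|=1.00613 →lo
  mid=-1.96984 |R|=0.96984 →hi
  mid=-1.98799 |R|=0.98799 →hi
  mid=-1.99706 |R|=0.99706 →hi
  ...
  [-2.00004,-1.99990] ⇒ x*=-2.0000
Stable set (-2.0000, 0).

(-2.0000, 0).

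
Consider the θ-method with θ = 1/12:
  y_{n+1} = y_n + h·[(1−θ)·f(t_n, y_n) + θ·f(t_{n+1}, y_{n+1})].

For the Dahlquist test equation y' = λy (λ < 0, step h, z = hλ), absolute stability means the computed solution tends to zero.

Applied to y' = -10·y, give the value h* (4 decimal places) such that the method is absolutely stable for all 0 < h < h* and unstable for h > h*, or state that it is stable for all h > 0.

(-2.4000,0); λ=-10 ⇒ h* = (12/5)/10 = 0.2400.

Set f=λy, z=hλ:
  y_{n+1} = y_n + z·[11/12·y_n + 1/12·y_{n+1}] ⇒ (1 − 1/12z)y_{n+1} = (1 + 11/12z)y_n
  ⇒ R(z) = (1 + 11/12z)/(1 − 1/12z).

Need |R(x)|<1, x<0.
x=-0.73: |R|=0.3119
R=−1: 1+11/12x = −1+1/12x ⇒ -5/6x=2 ⇒ x=2/(-5/6)=-2.4000
Confirm numerically:
  x=-1.767: |R|=0.54020 <1
  x=-1.401: |R|=0.25453 <1
  x=-1.347: |R|=0.21106 <1
  x=-2.865: |R|=1.31282 >1
  x=-2.765: |R|=1.24721 >1
  x=-2.701: |R|=1.20475 >1
Interval (-2.4000, 0).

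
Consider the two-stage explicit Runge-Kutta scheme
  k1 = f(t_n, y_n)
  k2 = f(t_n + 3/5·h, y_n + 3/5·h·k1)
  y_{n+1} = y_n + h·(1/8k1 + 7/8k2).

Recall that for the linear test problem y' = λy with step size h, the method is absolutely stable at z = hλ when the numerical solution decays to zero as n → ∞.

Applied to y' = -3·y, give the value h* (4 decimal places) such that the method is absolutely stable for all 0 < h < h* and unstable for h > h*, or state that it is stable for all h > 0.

Test eqn y'=λy, z=hλ:
  k1=λy_n ⇒ h·k1=z·y_n;  k2=λ(1+3/5z)y_n ⇒ h·k2=z(1+3/5z)y_n
  y_{n+1}/y_n = 1 + 1/8z + 7/8z(1+3/5z) = 1 + z + 21/40z²
  so R(z) = 1 + z + 21/40z².

Find x<0 with |R(x)|<1.
x=-1.07: |R|=0.5311
R=1: x+21/40x²=0 ⇒ x=−40/21=-1.9048; min R=1−1/(4·21/40)=0.5238>−1
Confirm numerically:
  x=-1.422: |R|=0.63959 <1
  x=-1.211: |R|=0.55892 <1
  x=-1.088: |R|=0.53347 <1
  x=-0.886: |R|=0.52612 <1
  x=-2.329: |R|=1.51873 >1
  x=-2.301: |R|=1.47867 >1
Stable set (-1.9048, 0).

(-1.9048,0); λ=-3 ⇒ h* = (40/21)/3 = 0.6349.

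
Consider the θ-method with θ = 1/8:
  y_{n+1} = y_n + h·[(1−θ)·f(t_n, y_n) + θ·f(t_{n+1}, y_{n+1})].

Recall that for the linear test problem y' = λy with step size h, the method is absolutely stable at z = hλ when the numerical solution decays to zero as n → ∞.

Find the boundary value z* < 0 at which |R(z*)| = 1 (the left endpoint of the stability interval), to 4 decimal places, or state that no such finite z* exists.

z* = -2.6667.

Set f=λy, z=hλ:
  y_{n+1} = y_n + z·[7/8·y_n + 1/8·y_{n+1}] ⇒ (1 − 1/8z)y_{n+1} = (1 + 7/8z)y_n
  R(z) = (1 + 7/8z)/(1 − 1/8z).

Boundary: |R(x)|=1, x<0.
x=-1.39: |R|=0.1842
R=−1: 1+7/8x = −1+1/8x ⇒ -3/4x=2 ⇒ x=2/(-3/4)=-2.6667
Confirm numerically:
  x=-2.530: |R|=0.92213 <1
  x=-2.400: |R|=0.84615 <1
  x=-2.342: |R|=0.81164 <1
  x=-2.144: |R|=0.69085 <1
  x=-3.166: |R|=1.26831 >1
  x=-3.139: |R|=1.25442 >1
  x=-3.025: |R|=1.19501 >1
So |R|<1 on (-2.6667, 0).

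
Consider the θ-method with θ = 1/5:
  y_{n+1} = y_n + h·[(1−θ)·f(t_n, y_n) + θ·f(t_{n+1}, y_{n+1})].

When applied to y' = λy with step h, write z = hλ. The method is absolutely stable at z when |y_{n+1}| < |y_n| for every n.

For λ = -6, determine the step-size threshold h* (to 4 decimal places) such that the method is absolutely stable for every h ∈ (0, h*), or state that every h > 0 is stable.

Set f=λy, z=hλ:
  y_{n+1} = y_n + z·[4/5·y_n + 1/5·y_{n+1}] ⇒ (1 − 1/5z)y_{n+1} = (1 + 4/5z)y_n
  ⇒ R(z) = (1 + 4/5z)/(1 − 1/5z).

Solve |R(x)|<1 on ℝ⁻.
x=-1.72: |R|=0.2798
R=−1: 1+4/5x = −1+1/5x ⇒ -3/5x=2 ⇒ x=2/(-3/5)=-3.3333
Confirm numerically:
  x=-2.790: |R|=0.79076 <1
  x=-2.421: |R|=0.63118 <1
  x=-2.264: |R|=0.55837 <1
  x=-3.873: |R|=1.18246 >1
  x=-3.681: |R|=1.12015 >1
  x=-3.634: |R|=1.10447 >1
Interval (-3.3333, 0).

(-3.3333,0); λ=-6 ⇒ h* = (10/3)/6 = 0.5556.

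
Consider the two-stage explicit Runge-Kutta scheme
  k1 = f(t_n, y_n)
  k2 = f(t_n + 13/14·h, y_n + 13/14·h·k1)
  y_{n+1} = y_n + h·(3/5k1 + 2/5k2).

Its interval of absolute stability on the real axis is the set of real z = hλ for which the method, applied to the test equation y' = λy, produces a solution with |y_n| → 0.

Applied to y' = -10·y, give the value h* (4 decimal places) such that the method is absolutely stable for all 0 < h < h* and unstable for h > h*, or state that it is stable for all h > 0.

Set f=λy, z=hλ:
  k1=λy_n ⇒ h·k1=z·y_n;  k2=λ(1+13/14z)y_n ⇒ h·k2=z(1+13/14z)y_n
  y_{n+1}/y_n = 1 + 3/5z + 2/5z(1+13/14z) = 1 + z + 13/35z²
  ⇒ R(z) = 1 + z + 13/35z².

Find x<0 with |R(x)|<1.
x=-1.14: |R|=0.3427
R=1: x+13/35x²=0 ⇒ x=−35/13=-2.6923; min R=1−1/(4·13/35)=0.3269>−1
Confirm numerically:
  x=-2.221: |R|=0.61120 <1
  x=-2.146: |R|=0.56455 <1
  x=-1.558: |R|=0.34359 <1
  x=-1.091: |R|=0.35110 <1
  x=-3.266: |R|=1.69594 >1
  x=-2.939: |R|=1.26930 >1
Interval (-2.6923, 0).

(-2.6923,0); λ=-10 ⇒ h* = (35/13)/10 = 0.2692.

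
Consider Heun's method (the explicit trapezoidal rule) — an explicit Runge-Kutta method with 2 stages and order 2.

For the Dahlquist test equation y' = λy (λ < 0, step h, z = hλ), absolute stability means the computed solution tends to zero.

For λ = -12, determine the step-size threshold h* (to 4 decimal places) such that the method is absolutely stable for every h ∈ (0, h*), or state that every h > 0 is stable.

On y'=λy, z=hλ:
  order 2, 2-stage ⇒ R(z)=1+z+z^2/2
  (e.g. R(-0.47)=0.64045, |R|=0.64045)

Boundary: |R(x)|=1, x<0.
x=-0.47: |R|=0.6404
|R(-1.45)|=0.6013 |R(-1.36)|=0.5648 |R(-1)|=0.5000
Bisect:
  x_lo=-2.4035 |R|=1.4849  x_hi=-0.2721 |R|=0.7649
  mid=-1.33778 |R|=0.55705 →hi
  mid=-1.87063 |R|=0.87900 →hi
  mid=-2.13705 |R|=1.14644 →lo
  mid=-2.00384 |R|=1.00385 →lo
  mid=-1.93723 |R|=0.93920 →hi
  mid=-1.97054 |R|=0.97097 →hi
  mid=-1.98719 |R|=0.98727 →hi
  mid=-1.99551 |R|=0.99552 →hi
  mid=-1.99968 |R|=0.99968 →hi
  ...
  [-2.00007,-1.99994] ⇒ x*=-2.0000
Interval (-2.0000, 0).

(-2.0000,0); λ=-12 ⇒ h* = 0.1667.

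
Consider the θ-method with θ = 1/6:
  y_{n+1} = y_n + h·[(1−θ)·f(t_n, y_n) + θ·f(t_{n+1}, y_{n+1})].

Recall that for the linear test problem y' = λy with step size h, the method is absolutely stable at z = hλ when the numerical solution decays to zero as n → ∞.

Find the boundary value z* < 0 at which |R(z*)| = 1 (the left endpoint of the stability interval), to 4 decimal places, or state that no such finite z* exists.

Set f=λy, z=hλ:
  y_{n+1} = y_n + z·[5/6·y_n + 1/6·y_{n+1}] ⇒ (1 − 1/6z)y_{n+1} = (1 + 5/6z)y_n
  Hence R(z) = (1 + 5/6z)/(1 − 1/6z).

Solve |R(x)|<1 on ℝ⁻.
x=-0.52: |R|=0.5215
R=−1: 1+5/6x = −1+1/6x ⇒ -2/3x=2 ⇒ x=2/(-2/3)=-3.0000
Confirm numerically:
  x=-2.658: |R|=0.84200 <1
  x=-2.361: |R|=0.69429 <1
  x=-2.224: |R|=0.62257 <1
  x=-3.230: |R|=1.09967 >1
  x=-3.063: |R|=1.02781 >1
Interval (-3.0000, 0).

z* = -3.0000.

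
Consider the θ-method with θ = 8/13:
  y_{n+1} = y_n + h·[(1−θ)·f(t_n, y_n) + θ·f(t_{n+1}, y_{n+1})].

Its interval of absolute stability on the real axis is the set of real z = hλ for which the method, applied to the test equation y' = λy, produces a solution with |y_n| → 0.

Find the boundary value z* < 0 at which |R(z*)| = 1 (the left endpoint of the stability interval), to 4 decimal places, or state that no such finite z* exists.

interval (−∞, 0).

Test eqn y'=λy, z=hλ:
  y_{n+1} = y_n + z·[5/13·y_n + 8/13·y_{n+1}] ⇒ (1 − 8/13z)y_{n+1} = (1 + 5/13z)y_n
  Hence R(z) = (1 + 5/13z)/(1 − 8/13z).

Solve |R(x)|<1 on ℝ⁻.
x=-0.97: |R|=0.3926
x=-2: |R|=0.1034
x=-10: |R|=0.3978
x=-100: |R|=0.5990
θ=8/13≥1/2 ⇒ |1+5/13x|<|1−8/13x| ∀x<0 ⇒ interval (−∞,0).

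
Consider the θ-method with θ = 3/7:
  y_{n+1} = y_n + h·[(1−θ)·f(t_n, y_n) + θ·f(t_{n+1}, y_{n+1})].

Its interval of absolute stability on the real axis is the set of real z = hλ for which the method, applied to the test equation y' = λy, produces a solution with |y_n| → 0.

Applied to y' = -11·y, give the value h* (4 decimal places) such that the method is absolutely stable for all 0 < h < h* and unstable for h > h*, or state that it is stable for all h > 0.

(-14.0000,0); λ=-11 ⇒ h* = (14)/11 = 1.2727.

Test eqn y'=λy, z=hλ:
  y_{n+1} = y_n + z·[4/7·y_n + 3/7·y_{n+1}] ⇒ (1 − 3/7z)y_{n+1} = (1 + 4/7z)y_n
  so R(z) = (1 + 4/7z)/(1 − 3/7z).

Solve |R(x)|<1 on ℝ⁻.
x=-1.54: |R|=0.0723
R=−1: 1+4/7x = −1+3/7x ⇒ -1/7x=2 ⇒ x=2/(-1/7)=-14.0000
Confirm numerically:
  x=-13.549: |R|=0.99053 <1
  x=-11.573: |R|=0.94183 <1
  x=-9.191: |R|=0.86090 <1
  x=-14.092: |R|=1.00187 >1
  x=-14.078: |R|=1.00158 >1
Stable set (-14.0000, 0).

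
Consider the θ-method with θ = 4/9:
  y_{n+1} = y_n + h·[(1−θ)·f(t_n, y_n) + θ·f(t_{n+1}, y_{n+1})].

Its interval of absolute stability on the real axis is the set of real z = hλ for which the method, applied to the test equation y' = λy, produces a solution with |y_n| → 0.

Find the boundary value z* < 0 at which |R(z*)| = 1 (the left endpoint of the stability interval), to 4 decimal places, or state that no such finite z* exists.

z* = -18.0000.

Set f=λy, z=hλ:
  y_{n+1} = y_n + z·[5/9·y_n + 4/9·y_{n+1}] ⇒ (1 − 4/9z)y_{n+1} = (1 + 5/9z)y_n
  Hence R(z) = (1 + 5/9z)/(1 − 4/9z).

Find x<0 with |R(x)|<1.
x=-1.06: |R|=0.2795
R=−1: 1+5/9x = −1+4/9x ⇒ -1/9x=2 ⇒ x=2/(-1/9)=-18.0000
Confirm numerically:
  x=-12.521: |R|=0.90727 <1
  x=-9.748: |R|=0.82805 <1
  x=-7.738: |R|=0.74314 <1
  x=-18.181: |R|=1.00221 >1
  x=-18.043: |R|=1.00053 >1
  x=-18.034: |R|=1.00042 >1
Interval (-18.0000, 0).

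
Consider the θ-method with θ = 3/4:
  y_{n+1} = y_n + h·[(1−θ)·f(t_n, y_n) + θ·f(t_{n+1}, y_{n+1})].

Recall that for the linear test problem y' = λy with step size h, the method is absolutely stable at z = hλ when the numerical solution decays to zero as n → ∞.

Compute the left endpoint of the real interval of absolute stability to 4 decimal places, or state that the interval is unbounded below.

(−∞, 0) — no finite endpoint.

Set f=λy, z=hλ:
  y_{n+1} = y_n + z·[1/4·y_n + 3/4·y_{n+1}] ⇒ (1 − 3/4z)y_{n+1} = (1 + 1/4z)y_n
  ⇒ R(z) = (1 + 1/4z)/(1 − 3/4z).

Solve |R(x)|<1 on ℝ⁻.
x=-0.48: |R|=0.6471
x=-2: |R|=0.2000
x=-10: |R|=0.1765
x=-100: |R|=0.3158
θ=3/4≥1/2 ⇒ |1+1/4x|<|1−3/4x| ∀x<0 ⇒ unbounded interval.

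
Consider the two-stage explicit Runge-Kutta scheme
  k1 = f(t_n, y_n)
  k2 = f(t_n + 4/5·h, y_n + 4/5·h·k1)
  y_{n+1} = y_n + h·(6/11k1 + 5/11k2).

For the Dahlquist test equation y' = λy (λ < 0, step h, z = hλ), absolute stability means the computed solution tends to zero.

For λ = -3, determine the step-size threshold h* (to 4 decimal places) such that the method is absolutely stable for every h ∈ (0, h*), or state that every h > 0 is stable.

On y'=λy, z=hλ:
  k1=λy_n ⇒ h·k1=z·y_n;  k2=λ(1+4/5z)y_n ⇒ h·k2=z(1+4/5z)y_n
  y_{n+1}/y_n = 1 + 6/11z + 5/11z(1+4/5z) = 1 + z + 4/11z²
  ⇒ R(z) = 1 + z + 4/11z².

Boundary: |R(x)|=1, x<0.
x=-0.91: |R|=0.3911
R=1: x+4/11x²=0 ⇒ x=−11/4=-2.7500; min R=1−1/(4·4/11)=0.3125>−1
Confirm numerically:
  x=-2.298: |R|=0.62229 <1
  x=-2.150: |R|=0.53091 <1
  x=-1.938: |R|=0.42776 <1
  x=-1.659: |R|=0.34183 <1
  x=-3.306: |R|=1.66841 >1
  x=-3.201: |R|=1.52496 >1
  x=-3.043: |R|=1.32422 >1
Stable set (-2.7500, 0).

(-2.7500,0); λ=-3 ⇒ h* = (11/4)/3 = 0.9167.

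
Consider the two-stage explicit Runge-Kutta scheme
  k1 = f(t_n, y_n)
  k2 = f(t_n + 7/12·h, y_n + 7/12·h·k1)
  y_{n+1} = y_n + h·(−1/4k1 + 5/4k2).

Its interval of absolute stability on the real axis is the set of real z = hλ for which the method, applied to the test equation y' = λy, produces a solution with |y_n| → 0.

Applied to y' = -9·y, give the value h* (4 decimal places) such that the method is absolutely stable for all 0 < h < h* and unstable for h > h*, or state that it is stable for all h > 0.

(-1.3714,0); λ=-9 ⇒ h* = (48/35)/9 = 0.1524.

With y'=λy (z=hλ):
  k1=λy_n ⇒ h·k1=z·y_n;  k2=λ(1+7/12z)y_n ⇒ h·k2=z(1+7/12z)y_n
  y_{n+1}/y_n = 1 − 1/4z + 5/4z(1+7/12z) = 1 + z + 35/48z²
  R(z) = 1 + z + 35/48z².

Find x<0 with |R(x)|<1.
x=-1.2: |R|=0.8500
R=1: x+35/48x²=0 ⇒ x=−48/35=-1.3714; min R=1−1/(4·35/48)=0.6571>−1
Confirm numerically:
  x=-1.346: |R|=0.97504 <1
  x=-1.097: |R|=0.78049 <1
  x=-0.893: |R|=0.68847 <1
  x=-0.809: |R|=0.66823 <1
  x=-1.735: |R|=1.45996 >1
  x=-1.583: |R|=1.24421 >1
Stable set (-1.3714, 0).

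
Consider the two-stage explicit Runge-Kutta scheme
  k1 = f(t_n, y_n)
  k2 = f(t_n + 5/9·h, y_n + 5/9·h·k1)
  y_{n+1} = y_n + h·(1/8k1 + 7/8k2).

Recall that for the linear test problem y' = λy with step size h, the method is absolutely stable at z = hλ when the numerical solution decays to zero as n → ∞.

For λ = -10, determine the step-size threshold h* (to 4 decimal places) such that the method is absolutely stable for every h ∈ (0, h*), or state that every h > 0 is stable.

With y'=λy (z=hλ):
  k1=λy_n ⇒ h·k1=z·y_n;  k2=λ(1+5/9z)y_n ⇒ h·k2=z(1+5/9z)y_n
  y_{n+1}/y_n = 1 + 1/8z + 7/8z(1+5/9z) = 1 + z + 35/72z²
  Hence R(z) = 1 + z + 35/72z².

Solve |R(x)|<1 on ℝ⁻.
x=-1.32: |R|=0.5270
R=1: x+35/72x²=0 ⇒ x=−72/35=-2.0571; min R=1−1/(4·35/72)=0.4857>−1
Confirm numerically:
  x=-1.958: |R|=0.90564 <1
  x=-1.695: |R|=0.70161 <1
  x=-1.218: |R|=0.50316 <1
  x=-1.179: |R|=0.49671 <1
  x=-2.629: |R|=1.73083 >1
  x=-2.463: |R|=1.48593 >1
Interval (-2.0571, 0).

(-2.0571,0); λ=-10 ⇒ h* = (72/35)/10 = 0.2057.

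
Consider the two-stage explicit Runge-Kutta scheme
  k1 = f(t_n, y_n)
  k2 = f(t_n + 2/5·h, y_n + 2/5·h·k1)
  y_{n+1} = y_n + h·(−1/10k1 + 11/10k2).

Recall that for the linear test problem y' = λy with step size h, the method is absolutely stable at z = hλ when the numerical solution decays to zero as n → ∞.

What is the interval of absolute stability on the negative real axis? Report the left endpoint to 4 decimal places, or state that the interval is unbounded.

Set f=λy, z=hλ:
  k1=λy_n ⇒ h·k1=z·y_n;  k2=λ(1+2/5z)y_n ⇒ h·k2=z(1+2/5z)y_n
  y_{n+1}/y_n = 1 − 1/10z + 11/10z(1+2/5z) = 1 + z + 11/25z²
  R(z) = 1 + z + 11/25z².

Need |R(x)|<1, x<0.
x=-0.32: |R|=0.7251
R=1: x+11/25x²=0 ⇒ x=−25/11=-2.2727; min R=1−1/(4·11/25)=0.4318>−1
Confirm numerically:
  x=-2.173: |R|=0.90465 <1
  x=-1.834: |R|=0.64596 <1
  x=-1.565: |R|=0.51266 <1
  x=-1.540: |R|=0.50350 <1
  x=-2.829: |R|=1.69243 >1
  x=-2.402: |R|=1.13663 >1
So |R|<1 on (-2.2727, 0).

z∈(-2.2727,0).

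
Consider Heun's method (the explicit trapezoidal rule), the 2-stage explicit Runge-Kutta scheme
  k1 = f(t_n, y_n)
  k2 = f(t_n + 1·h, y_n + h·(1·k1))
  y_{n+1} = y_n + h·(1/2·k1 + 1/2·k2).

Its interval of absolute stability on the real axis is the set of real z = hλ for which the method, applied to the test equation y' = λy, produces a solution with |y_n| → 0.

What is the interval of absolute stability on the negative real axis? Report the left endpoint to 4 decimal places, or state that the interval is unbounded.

Test eqn y'=λy, z=hλ:
  order 2, 2-stage ⇒ R(z)=1+z+z^2/2
  (e.g. R(-0.99)=0.50005, |R|=0.50005)

Boundary: |R(x)|=1, x<0.
x=-0.99: |R|=0.5000
|R(-2.34)|=1.3978 |R(-2.21)|=1.2320 |R(-1.35)|=0.5613
Bisect:
  x_lo=-2.4646 |R|=1.5726  x_hi=-0.3152 |R|=0.7345
  mid=-1.38990 |R|=0.57601 →hi
  mid=-1.92727 |R|=0.92992 →hi
  mid=-2.19596 |R|=1.21516 →lo
  mid=-2.06162 |R|=1.06351 →lo
  mid=-1.99444 |R|=0.99446 →hi
  mid=-2.02803 |R|=1.02842 →lo
  mid=-2.01124 |R|=1.01130 →lo
  mid=-2.00284 |R|=1.00285 →lo
  mid=-1.99864 |R|=0.99864 →hi
  mid=-2.00074 |R|=1.00074 →lo
  ...
  [-2.00009,-1.99996] ⇒ x*=-2.0000
Stable set (-2.0000, 0).

(-2.0000, 0).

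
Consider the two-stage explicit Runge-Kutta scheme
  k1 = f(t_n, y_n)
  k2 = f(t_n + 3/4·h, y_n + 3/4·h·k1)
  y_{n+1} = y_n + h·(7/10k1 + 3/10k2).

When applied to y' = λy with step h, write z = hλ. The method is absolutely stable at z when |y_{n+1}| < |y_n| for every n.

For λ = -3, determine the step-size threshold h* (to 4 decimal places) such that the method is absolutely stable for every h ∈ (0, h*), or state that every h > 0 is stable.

Set f=λy, z=hλ:
  k1=λy_n ⇒ h·k1=z·y_n;  k2=λ(1+3/4z)y_n ⇒ h·k2=z(1+3/4z)y_n
  y_{n+1}/y_n = 1 + 7/10z + 3/10z(1+3/4z) = 1 + z + 9/40z²
  Hence R(z) = 1 + z + 9/40z².

Solve |R(x)|<1 on ℝ⁻.
x=-0.48: |R|=0.5718
R=1: x+9/40x²=0 ⇒ x=−40/9=-4.4444; min R=1−1/(4·9/40)=-0.1111>−1
Confirm numerically:
  x=-3.287: |R|=0.14398 <1
  x=-2.520: |R|=0.09116 <1
  x=-1.924: |R|=0.09110 <1
  x=-4.842: |R|=1.43312 >1
  x=-4.695: |R|=1.26468 >1
  x=-4.577: |R|=1.13651 >1
So |R|<1 on (-4.4444, 0).

(-4.4444,0); λ=-3 ⇒ h* = (40/9)/3 = 1.4815.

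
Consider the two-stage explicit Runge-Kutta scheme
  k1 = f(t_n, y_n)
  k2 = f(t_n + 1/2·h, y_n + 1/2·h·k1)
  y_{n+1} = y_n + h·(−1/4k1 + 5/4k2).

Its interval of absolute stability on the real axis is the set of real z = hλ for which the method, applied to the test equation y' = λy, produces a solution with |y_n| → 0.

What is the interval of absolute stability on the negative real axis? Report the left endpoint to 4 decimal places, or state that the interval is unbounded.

(-1.6000, 0).

Set f=λy, z=hλ:
  k1=λy_n ⇒ h·k1=z·y_n;  k2=λ(1+1/2z)y_n ⇒ h·k2=z(1+1/2z)y_n
  y_{n+1}/y_n = 1 − 1/4z + 5/4z(1+1/2z) = 1 + z + 5/8z²
  so R(z) = 1 + z + 5/8z².

Need |R(x)|<1, x<0.
x=-1.09: |R|=0.6526
R=1: x+5/8x²=0 ⇒ x=−8/5=-1.6000; min R=1−1/(4·5/8)=0.6000>−1
Confirm numerically:
  x=-1.529: |R|=0.93215 <1
  x=-1.312: |R|=0.76384 <1
  x=-1.016: |R|=0.62916 <1
  x=-2.191: |R|=1.80930 >1
  x=-1.892: |R|=1.34529 >1
  x=-1.689: |R|=1.09395 >1
Interval (-1.6000, 0).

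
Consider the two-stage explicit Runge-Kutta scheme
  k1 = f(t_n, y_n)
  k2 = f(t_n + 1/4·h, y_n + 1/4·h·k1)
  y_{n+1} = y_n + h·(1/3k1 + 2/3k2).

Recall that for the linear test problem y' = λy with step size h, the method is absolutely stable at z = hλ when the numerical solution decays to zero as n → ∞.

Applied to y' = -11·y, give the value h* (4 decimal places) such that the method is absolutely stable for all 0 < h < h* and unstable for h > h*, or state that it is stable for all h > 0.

With y'=λy (z=hλ):
  k1=λy_n ⇒ h·k1=z·y_n;  k2=λ(1+1/4z)y_n ⇒ h·k2=z(1+1/4z)y_n
  y_{n+1}/y_n = 1 + 1/3z + 2/3z(1+1/4z) = 1 + z + 1/6z²
  so R(z) = 1 + z + 1/6z².

Find x<0 with |R(x)|<1.
x=-0.61: |R|=0.4520
R=1: x+1/6x²=0 ⇒ x=−6=-6.0000; min R=1−1/(4·1/6)=-0.5000>−1
Confirm numerically:
  x=-5.872: |R|=0.87473 <1
  x=-5.081: |R|=0.22176 <1
  x=-4.601: |R|=0.07280 <1
  x=-4.080: |R|=0.30560 <1
  x=-6.444: |R|=1.47686 >1
  x=-6.220: |R|=1.22807 >1
  x=-6.039: |R|=1.03925 >1
So |R|<1 on (-6.0000, 0).

(-6.0000,0); λ=-11 ⇒ h* = (6)/11 = 0.5455.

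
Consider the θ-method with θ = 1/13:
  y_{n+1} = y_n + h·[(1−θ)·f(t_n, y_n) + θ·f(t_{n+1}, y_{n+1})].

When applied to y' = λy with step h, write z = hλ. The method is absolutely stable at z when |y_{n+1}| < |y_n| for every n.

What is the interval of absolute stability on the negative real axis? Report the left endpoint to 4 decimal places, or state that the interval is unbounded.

Set f=λy, z=hλ:
  y_{n+1} = y_n + z·[12/13·y_n + 1/13·y_{n+1}] ⇒ (1 − 1/13z)y_{n+1} = (1 + 12/13z)y_n
  ⇒ R(z) = (1 + 12/13z)/(1 − 1/13z).

Find x<0 with |R(x)|<1.
x=-1.4: |R|=0.2639
R=−1: 1+12/13x = −1+1/13x ⇒ -11/13x=2 ⇒ x=2/(-11/13)=-2.3636
Confirm numerically:
  x=-2.001: |R|=0.73408 <1
  x=-1.745: |R|=0.53849 <1
  x=-0.980: |R|=0.08870 <1
  x=-2.784: |R|=1.29295 >1
  x=-2.775: |R|=1.28685 >1
  x=-2.516: |R|=1.10802 >1
Stable set (-2.3636, 0).

z∈(-2.3636,0).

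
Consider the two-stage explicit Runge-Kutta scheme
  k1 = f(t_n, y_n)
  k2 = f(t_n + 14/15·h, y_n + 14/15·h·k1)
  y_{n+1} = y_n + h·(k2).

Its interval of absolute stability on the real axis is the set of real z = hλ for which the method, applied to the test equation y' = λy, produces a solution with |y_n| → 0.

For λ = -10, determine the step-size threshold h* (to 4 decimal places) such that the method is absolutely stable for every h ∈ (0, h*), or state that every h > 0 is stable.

On y'=λy, z=hλ:
  k1=λy_n ⇒ h·k1=z·y_n;  k2=λ(1+14/15z)y_n ⇒ h·k2=z(1+14/15z)y_n
  y_{n+1}/y_n = 1 + z(1+14/15z) = 1 + z + 14/15z²
  so R(z) = 1 + z + 14/15z².

Need |R(x)|<1, x<0.
x=-0.89: |R|=0.8493
R=1: x+14/15x²=0 ⇒ x=−15/14=-1.0714; min R=1−1/(4·14/15)=0.7321>−1
Confirm numerically:
  x=-0.782: |R|=0.78876 <1
  x=-0.630: |R|=0.74044 <1
  x=-0.611: |R|=0.73743 <1
  x=-0.572: |R|=0.73337 <1
  x=-1.455: |R|=1.52089 >1
  x=-1.298: |R|=1.27448 >1
Stable set (-1.0714, 0).

(-1.0714,0); λ=-10 ⇒ h* = (15/14)/10 = 0.1071.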